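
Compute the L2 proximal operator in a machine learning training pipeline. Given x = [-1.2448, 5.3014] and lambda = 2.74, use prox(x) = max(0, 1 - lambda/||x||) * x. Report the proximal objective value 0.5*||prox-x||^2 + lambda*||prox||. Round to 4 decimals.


Step 1: Compute ||x||.
||x|| = 5.4456
Step 2: Compute scaling factor.
scale = max(0, 1 - 2.74/5.4456) = 0.4968
Step 3: prox(x) = [-0.6185, 2.6339]
||prox(x)|| = 2.7056
Step 4: Proximal objective.
0.5*||prox-x||^2 = 3.7538
lambda*||prox|| = 7.4133
Total = 11.1671


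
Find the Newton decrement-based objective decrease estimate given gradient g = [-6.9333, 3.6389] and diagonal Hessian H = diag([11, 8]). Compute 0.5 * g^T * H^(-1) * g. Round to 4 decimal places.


Step 1: H is diagonal, so H^(-1) * g = [-0.6303, 0.4549].
Step 2: g^T H^(-1) g = sum_i g_i^2 / H_ii
  = (-6.9333)^2/11 + (3.6389)^2/8
  = 4.3701 + 1.6552 = 6.0253
Step 3: Objective decrease = 0.5 * g^T H^(-1) g = 3.0126


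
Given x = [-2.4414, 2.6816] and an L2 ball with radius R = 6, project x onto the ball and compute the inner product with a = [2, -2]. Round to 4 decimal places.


Step 1: Compute ||x|| (intermediates to 6 decimals).
||x|| = sqrt((-2.4414)^2 + 2.6816^2) = 3.626488
Step 2: Project.
Since ||x|| <= R, proj = x (no scaling needed).
proj(x) = [-2.4414, 2.6816]
Step 3: Dot product.
a^T * proj(x) = 2*(-2.4414) - 2*2.6816 = -10.246


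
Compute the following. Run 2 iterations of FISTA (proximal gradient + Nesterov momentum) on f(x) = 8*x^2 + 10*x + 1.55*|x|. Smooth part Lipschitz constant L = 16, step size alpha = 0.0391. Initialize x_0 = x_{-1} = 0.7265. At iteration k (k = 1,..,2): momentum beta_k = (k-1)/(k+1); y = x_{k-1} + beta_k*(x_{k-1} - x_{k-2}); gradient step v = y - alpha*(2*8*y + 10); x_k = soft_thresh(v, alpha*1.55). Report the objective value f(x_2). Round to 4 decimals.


FISTA on f(x) = 8*x^2 + 10*x + 1.55*|x|
L = 16, alpha = 0.0391
Iteration 1: beta = 0.0, y = 0.7265 + 0.0*(0.7265 - 0.7265) = 0.7265
  grad(y) = 21.624, v = y - alpha*grad = -0.119
  prox(v) = soft_thresh(-0.119, 0.0606) = -0.0584
Iteration 2: beta = 0.3333, y = -0.0584 + 0.3333*(-0.0584 - 0.7265) = -0.32
  grad(y) = 4.8796, v = y - alpha*grad = -0.5108
  prox(v) = soft_thresh(-0.5108, 0.0606) = -0.4502
f(x_2) = 8*(-0.4502)^2 + 10*(-0.4502) + 1.55*|-0.4502| = -2.1828


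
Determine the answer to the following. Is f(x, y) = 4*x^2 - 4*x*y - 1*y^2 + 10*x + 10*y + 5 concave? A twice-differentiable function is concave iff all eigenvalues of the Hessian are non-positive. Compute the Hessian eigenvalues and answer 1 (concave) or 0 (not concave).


The Hessian of f(x,y) = 4*x^2 - 4*x*y - 1*y^2 + 10*x + 10*y + 5 is:
H = [[8, -4], [-4, -2]]
Trace = 8 - 2 = 6
Determinant = 8*-2 - (-4)^2 = -32
Discriminant = (6)^2 - 4*-32 = 164.0
Eigenvalues: lambda_1 = -3.4031, lambda_2 = 9.4031
The function is not concave.

0


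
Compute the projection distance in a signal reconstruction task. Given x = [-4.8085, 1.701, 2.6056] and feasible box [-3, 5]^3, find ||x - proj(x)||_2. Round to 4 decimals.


Project each component onto [-3, 5].
clip(-4.8085) = -3.0, clip(1.701) = 1.701, clip(2.6056) = 2.6056
Projection = [-3.0, 1.701, 2.6056]
Squared diffs: [3.2707, 0.0, 0.0]
Distance = sqrt(3.2707) = 1.8085


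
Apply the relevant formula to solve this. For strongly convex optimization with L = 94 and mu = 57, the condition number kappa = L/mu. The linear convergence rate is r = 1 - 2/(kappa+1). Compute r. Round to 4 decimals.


Step 1: Compute the condition number.
kappa = L/mu = 94/57 = 1.6491
Step 2: Compute the convergence rate.
r = 1 - 2/(kappa + 1) = 1 - 2*mu/(L + mu) = (L - mu)/(L + mu) = 37/151 = 0.245


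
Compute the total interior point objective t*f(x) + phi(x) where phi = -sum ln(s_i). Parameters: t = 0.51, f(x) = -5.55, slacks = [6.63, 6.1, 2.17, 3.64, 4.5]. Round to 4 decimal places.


Step 1: Compute log-barrier.
ln values: [1.8916, 1.8083, 0.7747, 1.292, 1.5041]
phi = -(1.8916 + 1.8083 + 0.7747 + 1.292 + 1.5041) = -7.2707
Step 2: Compute augmented objective.
t*f(x) = 0.51*-5.55 = -2.8305
Total = -2.8305 - 7.2707 = -10.1012


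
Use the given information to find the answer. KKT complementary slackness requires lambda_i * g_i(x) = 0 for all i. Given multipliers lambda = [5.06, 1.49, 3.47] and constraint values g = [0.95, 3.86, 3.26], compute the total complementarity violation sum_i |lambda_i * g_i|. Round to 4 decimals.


KKT complementary slackness check:
lambda_1 * g_1 = 5.06 * 0.95 = 4.807
lambda_2 * g_2 = 1.49 * 3.86 = 5.7514
lambda_3 * g_3 = 3.47 * 3.26 = 11.3122
Total violation = 4.807 + 5.7514 + 11.3122 = 21.8706


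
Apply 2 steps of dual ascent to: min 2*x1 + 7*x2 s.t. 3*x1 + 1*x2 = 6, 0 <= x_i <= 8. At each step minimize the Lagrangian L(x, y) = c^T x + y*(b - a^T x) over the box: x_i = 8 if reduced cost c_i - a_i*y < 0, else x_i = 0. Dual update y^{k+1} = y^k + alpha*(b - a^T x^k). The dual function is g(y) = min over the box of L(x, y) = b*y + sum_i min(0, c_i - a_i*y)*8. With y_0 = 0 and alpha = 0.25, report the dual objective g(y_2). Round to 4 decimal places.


Dual ascent for LP: min 2*x1 + 7*x2, 3*x1 + 1*x2 = 6, 0 <= x_i <= 8
Step 1: y^k = 0.0, reduced costs: (2.0, 7.0)
  x^k = (0.0, 0.0), subgradient = b - a^T x = 6.0
  y^{k+1} = 0.0 + 0.25*6.0 = 1.5
Step 2: y^k = 1.5, reduced costs: (-2.5, 5.5)
  x^k = (8.0, 0.0), subgradient = b - a^T x = -18.0
  y^{k+1} = 1.5 + 0.25*-18.0 = -3.0
Dual objective at y_2 = -3.0: reduced costs (11.0, 10.0), box minimizer x = (0.0, 0.0)
g(y_2) = b*y + (c1 - a1*y)*x1 + (c2 - a2*y)*x2 = 6*(-3.0) + 11.0*0.0 + 10.0*0.0 = -18.0 + 0.0 + 0.0 = -18.0


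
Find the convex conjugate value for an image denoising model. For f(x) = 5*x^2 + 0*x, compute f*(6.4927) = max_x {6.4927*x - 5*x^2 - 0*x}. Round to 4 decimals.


f*(y) = sup_x {y*x - a*x^2 - b*x} = sup_x {(y-b)*x - a*x^2}
FOC: (y - b) - 2a*x = 0 => x* = (y - b)/(2a)
x* = (6.4927 - 0)/(2*5) = 0.6493
f*(6.4927) = (y-b)^2/(4a) = (6.4927 - 0)^2/(4*5)
= 42.1552/20 = 2.1078


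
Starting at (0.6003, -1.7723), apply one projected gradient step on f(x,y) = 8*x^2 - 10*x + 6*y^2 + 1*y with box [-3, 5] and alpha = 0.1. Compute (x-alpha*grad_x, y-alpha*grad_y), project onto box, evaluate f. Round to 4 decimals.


Step 1: Compute gradient at (0.6003, -1.7723).
grad_x = 2*8*0.6003 - 10 = -0.3952
grad_y = 2*6*-1.7723 + 1 = -20.2676
Step 2: Gradient step.
x_raw = 0.6003 - 0.1*-0.3952 = 0.6398
y_raw = -1.7723 - 0.1*-20.2676 = 0.2545
Step 3: Project onto [-3, 5].
x_proj = clip(0.6398) = 0.6398
y_proj = clip(0.2545) = 0.2545
Step 4: Evaluate f.
f(0.6398, 0.2545) = -2.4803


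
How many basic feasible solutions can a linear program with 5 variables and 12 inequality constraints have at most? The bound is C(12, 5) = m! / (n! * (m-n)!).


Each vertex corresponds to some choice of n active constraints out of m, so the number of vertices is at most C(m, n) = m! / (n!(m-n)!).
m = 12, n = 5
Numerator: 12 * 11 * 10 * 9 * 8
Denominator: 5! = 120
C(12, 5) = 792


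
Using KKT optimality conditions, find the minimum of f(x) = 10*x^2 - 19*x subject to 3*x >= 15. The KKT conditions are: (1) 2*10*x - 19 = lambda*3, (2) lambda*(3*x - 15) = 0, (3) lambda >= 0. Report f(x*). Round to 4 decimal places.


Step 1: Try lambda = 0 (constraint inactive).
x_unc = 19/(2*10) = 0.95
Check: 3*0.95 = 2.85 < 15 -- violated!
Step 2: Constraint must be active: 3*x = 15
x* = 15/3 = 5.0
lambda = (2*10*5.0 - 19)/3 = 27.0
Step 3: Compute optimal value.
f(x*) = 10*5.0^2 - 19*5.0 = 155.0


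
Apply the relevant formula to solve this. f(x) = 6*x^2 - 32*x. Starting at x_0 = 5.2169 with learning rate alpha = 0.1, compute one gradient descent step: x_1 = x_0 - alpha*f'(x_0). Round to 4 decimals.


We compute the gradient at x_0 and apply the update.
f'(x) = 12*x - 32
f'(5.2169) = 12*5.2169 - 32 = 30.6028
x_1 = 5.2169 - 0.1*30.6028 = 2.1566


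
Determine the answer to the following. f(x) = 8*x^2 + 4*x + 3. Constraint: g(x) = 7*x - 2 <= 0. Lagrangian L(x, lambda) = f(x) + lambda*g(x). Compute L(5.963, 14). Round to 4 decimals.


Step 1: Evaluate f(x).
f(5.963) = 8*5.963^2 + 4*5.963 + 3 = 311.311
Step 2: Evaluate g(x).
g(5.963) = 7*5.963 - 2 = 39.741
Step 3: Compute Lagrangian.
L = 311.311 + 14*39.741 = 867.685


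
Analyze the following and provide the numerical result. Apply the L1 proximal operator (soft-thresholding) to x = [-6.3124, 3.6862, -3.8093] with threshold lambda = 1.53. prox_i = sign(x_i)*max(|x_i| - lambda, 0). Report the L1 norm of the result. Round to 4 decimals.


Soft-thresholding with lambda = 1.53:
prox(-6.3124) = sign(-6.3124)*max(|-6.3124| - 1.53, 0) = -4.7824
prox(3.6862) = sign(3.6862)*max(|3.6862| - 1.53, 0) = 2.1562
prox(-3.8093) = sign(-3.8093)*max(|-3.8093| - 1.53, 0) = -2.2793
prox(x) = [-4.7824, 2.1562, -2.2793]
||prox(x)||_1 = 4.7824 + 2.1562 + 2.2793 = 9.2179


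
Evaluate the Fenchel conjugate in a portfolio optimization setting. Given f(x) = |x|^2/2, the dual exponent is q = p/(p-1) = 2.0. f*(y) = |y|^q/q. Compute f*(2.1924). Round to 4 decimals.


The conjugate exponent q satisfies 1/p + 1/q = 1.
p = 2, so q = 2/(2 - 1) = 2.0
|y|^q = 2.1924^2.0 = 4.8066
f*(2.1924) = 4.8066 / 2.0 = 2.4033


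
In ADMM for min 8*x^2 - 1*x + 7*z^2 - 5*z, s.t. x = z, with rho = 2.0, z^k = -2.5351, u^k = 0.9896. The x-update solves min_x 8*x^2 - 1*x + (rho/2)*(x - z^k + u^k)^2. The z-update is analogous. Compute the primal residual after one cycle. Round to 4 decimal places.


ADMM iteration with rho = 2.0, z^k = -2.5351, u^k = 0.9896
Step 1: x-update.
Minimize 8*x^2 - 1*x + (2.0/2)*(x + 2.5351 + 0.9896)^2
FOC: (2*8 + 2.0)*x = 1 + 2.0*(-2.5351 - 0.9896)
x^{k+1} = -0.3361
Step 2: z-update.
Minimize 7*z^2 - 5*z + (2.0/2)*(-0.3361 - z + 0.9896)^2
FOC: (2*7 + 2.0)*z = 5 + 2.0*(-0.3361 + 0.9896)
z^{k+1} = 0.3942
Step 3: u-update.
u^{k+1} = 0.9896 - 0.3361 - 0.3942 = 0.2593
Step 4: Primal residual = |-0.3361 - 0.3942| = 0.7303


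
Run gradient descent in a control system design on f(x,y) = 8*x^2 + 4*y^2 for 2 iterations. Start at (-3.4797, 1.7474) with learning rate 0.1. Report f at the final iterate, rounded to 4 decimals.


Gradient descent on f(x,y) = 8*x^2 + 4*y^2.
Starting point: (-3.4797, 1.7474), alpha = 0.1
Step 1: grad_x = 2*8*-3.4797 = -55.6752, grad_y = 2*4*1.7474 = 13.9792
  x_1 = -3.4797 - 0.1*-55.6752 = 2.0878
  y_1 = 1.7474 - 0.1*13.9792 = 0.3495
Step 2: grad_x = 2*8*2.0878 = 33.4051, grad_y = 2*4*0.3495 = 2.7958
  x_2 = 2.0878 - 0.1*33.4051 = -1.2527
  y_2 = 0.3495 - 0.1*2.7958 = 0.0699
f(-1.2527, 0.0699) = 8*(-1.2527)^2 + 4*0.0699^2 = 12.5734


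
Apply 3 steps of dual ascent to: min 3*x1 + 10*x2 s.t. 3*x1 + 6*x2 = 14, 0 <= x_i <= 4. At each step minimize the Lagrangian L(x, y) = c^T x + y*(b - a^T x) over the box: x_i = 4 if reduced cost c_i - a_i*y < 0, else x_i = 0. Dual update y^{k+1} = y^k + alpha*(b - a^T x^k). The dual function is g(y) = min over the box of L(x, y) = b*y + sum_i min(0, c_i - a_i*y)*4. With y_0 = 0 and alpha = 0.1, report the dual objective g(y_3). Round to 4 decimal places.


Dual ascent for LP: min 3*x1 + 10*x2, 3*x1 + 6*x2 = 14, 0 <= x_i <= 4
Step 1: y^k = 0.0, reduced costs: (3.0, 10.0)
  x^k = (0.0, 0.0), subgradient = b - a^T x = 14.0
  y^{k+1} = 0.0 + 0.1*14.0 = 1.4
Step 2: y^k = 1.4, reduced costs: (-1.2, 1.6)
  x^k = (4.0, 0.0), subgradient = b - a^T x = 2.0
  y^{k+1} = 1.4 + 0.1*2.0 = 1.6
Step 3: y^k = 1.6, reduced costs: (-1.8, 0.4)
  x^k = (4.0, 0.0), subgradient = b - a^T x = 2.0
  y^{k+1} = 1.6 + 0.1*2.0 = 1.8
Dual objective at y_3 = 1.8: reduced costs (-2.4, -0.8), box minimizer x = (4.0, 4.0)
g(y_3) = b*y + (c1 - a1*y)*x1 + (c2 - a2*y)*x2 = 14*1.8 + (-2.4)*4.0 + (-0.8)*4.0 = 25.2 - 9.6 - 3.2 = 12.4


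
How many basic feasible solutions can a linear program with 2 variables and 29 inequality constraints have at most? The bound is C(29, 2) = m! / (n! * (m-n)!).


Each vertex corresponds to some choice of n active constraints out of m, so the number of vertices is at most C(m, n) = m! / (n!(m-n)!).
m = 29, n = 2
Numerator: 29 * 28
Denominator: 2! = 2
C(29, 2) = 406


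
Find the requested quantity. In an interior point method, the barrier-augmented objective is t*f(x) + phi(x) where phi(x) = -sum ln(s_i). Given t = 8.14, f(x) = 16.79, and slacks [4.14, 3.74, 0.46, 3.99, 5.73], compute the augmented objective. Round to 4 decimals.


Step 1: Compute log-barrier.
ln values: [1.4207, 1.3191, -0.7765, 1.3838, 1.7457]
phi = -(1.4207 + 1.3191 - 0.7765 + 1.3838 + 1.7457) = -5.0928
Step 2: Compute augmented objective.
t*f(x) = 8.14*16.79 = 136.6706
Total = 136.6706 - 5.0928 = 131.5778


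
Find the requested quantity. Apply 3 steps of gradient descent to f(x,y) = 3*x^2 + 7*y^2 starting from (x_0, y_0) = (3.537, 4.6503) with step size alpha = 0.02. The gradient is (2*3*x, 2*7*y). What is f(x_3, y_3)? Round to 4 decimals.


Gradient descent on f(x,y) = 3*x^2 + 7*y^2.
Starting point: (3.537, 4.6503), alpha = 0.02
Step 1: grad_x = 2*3*3.537 = 21.222, grad_y = 2*7*4.6503 = 65.1042
  x_1 = 3.537 - 0.02*21.222 = 3.1126
  y_1 = 4.6503 - 0.02*65.1042 = 3.3482
Step 2: grad_x = 2*3*3.1126 = 18.6754, grad_y = 2*7*3.3482 = 46.875
  x_2 = 3.1126 - 0.02*18.6754 = 2.7391
  y_2 = 3.3482 - 0.02*46.875 = 2.4107
Step 3: grad_x = 2*3*2.7391 = 16.4343, grad_y = 2*7*2.4107 = 33.75
  x_3 = 2.7391 - 0.02*16.4343 = 2.4104
  y_3 = 2.4107 - 0.02*33.75 = 1.7357
f(2.4104, 1.7357) = 3*2.4104^2 + 7*1.7357^2 = 38.5185


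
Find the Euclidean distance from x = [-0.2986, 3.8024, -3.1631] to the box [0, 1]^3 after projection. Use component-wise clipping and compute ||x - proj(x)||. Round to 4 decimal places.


Project each component onto [0, 1].
clip(-0.2986) = 0.0, clip(3.8024) = 1.0, clip(-3.1631) = 0.0
Projection = [0.0, 1.0, 0.0]
Squared diffs: [0.0892, 7.8534, 10.0052]
Distance = sqrt(17.9478) = 4.2365


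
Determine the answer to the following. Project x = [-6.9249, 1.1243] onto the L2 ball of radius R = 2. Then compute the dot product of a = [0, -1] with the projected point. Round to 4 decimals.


Step 1: Compute ||x|| (intermediates to 6 decimals).
||x|| = sqrt((-6.9249)^2 + 1.1243^2) = 7.015575
Step 2: Project.
Since ||x|| > R, scale = R/||x|| = 2/7.015575 = 0.28508, proj(x) = scale * x
proj(x) = [-1.97415, 0.320515]
Step 3: Dot product.
a^T * proj(x) = 0*(-1.97415) - 1*0.320515 = -0.3205


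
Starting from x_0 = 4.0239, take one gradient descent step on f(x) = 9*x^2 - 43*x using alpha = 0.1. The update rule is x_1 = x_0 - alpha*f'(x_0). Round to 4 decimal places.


We compute the gradient at x_0 and apply the update.
f'(x) = 18*x - 43
f'(4.0239) = 18*4.0239 - 43 = 29.4302
x_1 = 4.0239 - 0.1*29.4302 = 1.0809


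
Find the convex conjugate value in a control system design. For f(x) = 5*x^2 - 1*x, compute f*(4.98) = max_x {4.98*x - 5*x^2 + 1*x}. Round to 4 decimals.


f*(y) = sup_x {y*x - a*x^2 - b*x} = sup_x {(y-b)*x - a*x^2}
FOC: (y - b) - 2a*x = 0 => x* = (y - b)/(2a)
x* = (4.98 + 1)/(2*5) = 0.598
f*(4.98) = (y-b)^2/(4a) = (4.98 + 1)^2/(4*5)
= 35.7604/20 = 1.788


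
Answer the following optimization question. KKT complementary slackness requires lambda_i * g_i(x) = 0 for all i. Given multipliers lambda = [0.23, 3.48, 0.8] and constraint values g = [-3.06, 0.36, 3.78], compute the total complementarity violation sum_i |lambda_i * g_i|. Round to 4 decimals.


KKT complementary slackness check:
lambda_1 * g_1 = 0.23 * -3.06 = -0.7038
lambda_2 * g_2 = 3.48 * 0.36 = 1.2528
lambda_3 * g_3 = 0.8 * 3.78 = 3.024
Total violation = 0.7038 + 1.2528 + 3.024 = 4.9806


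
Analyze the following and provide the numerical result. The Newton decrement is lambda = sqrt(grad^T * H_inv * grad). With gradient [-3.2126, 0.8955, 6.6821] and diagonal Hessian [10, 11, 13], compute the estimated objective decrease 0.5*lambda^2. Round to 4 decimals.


Step 1: H is diagonal, so H^(-1) * g = [-0.3213, 0.0814, 0.514].
Step 2: g^T H^(-1) g = sum_i g_i^2 / H_ii
  = (-3.2126)^2/10 + (0.8955)^2/11 + (6.6821)^2/13
  = 1.0321 + 0.0729 + 3.4347 = 4.5396
Step 3: Objective decrease = 0.5 * g^T H^(-1) g = 2.2698


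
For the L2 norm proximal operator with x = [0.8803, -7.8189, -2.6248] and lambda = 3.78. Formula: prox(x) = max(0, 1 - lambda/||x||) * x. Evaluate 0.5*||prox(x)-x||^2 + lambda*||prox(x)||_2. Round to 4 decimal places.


Step 1: Compute ||x||.
||x|| = 8.2946
Step 2: Compute scaling factor.
scale = max(0, 1 - 3.78/8.2946) = 0.5443
Step 3: prox(x) = [0.4791, -4.2557, -1.4286]
||prox(x)|| = 4.5146
Step 4: Proximal objective.
0.5*||prox-x||^2 = 7.1442
lambda*||prox|| = 17.0652
Total = 24.2092


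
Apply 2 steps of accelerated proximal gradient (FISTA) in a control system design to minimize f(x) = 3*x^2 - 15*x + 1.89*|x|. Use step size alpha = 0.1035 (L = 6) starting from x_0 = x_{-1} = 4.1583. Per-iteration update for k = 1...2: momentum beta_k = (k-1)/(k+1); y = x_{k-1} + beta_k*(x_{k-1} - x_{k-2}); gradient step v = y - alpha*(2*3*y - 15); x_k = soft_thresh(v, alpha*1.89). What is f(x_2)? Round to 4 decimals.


FISTA on f(x) = 3*x^2 - 15*x + 1.89*|x|
L = 6, alpha = 0.1035
Iteration 1: beta = 0.0, y = 4.1583 + 0.0*(4.1583 - 4.1583) = 4.1583
  grad(y) = 9.9498, v = y - alpha*grad = 3.1285
  prox(v) = soft_thresh(3.1285, 0.1956) = 2.9329
Iteration 2: beta = 0.3333, y = 2.9329 + 0.3333*(2.9329 - 4.1583) = 2.5244
  grad(y) = 0.1464, v = y - alpha*grad = 2.5093
  prox(v) = soft_thresh(2.5093, 0.1956) = 2.3136
f(x_2) = 3*2.3136^2 - 15*2.3136 + 1.89*|2.3136| = -14.273


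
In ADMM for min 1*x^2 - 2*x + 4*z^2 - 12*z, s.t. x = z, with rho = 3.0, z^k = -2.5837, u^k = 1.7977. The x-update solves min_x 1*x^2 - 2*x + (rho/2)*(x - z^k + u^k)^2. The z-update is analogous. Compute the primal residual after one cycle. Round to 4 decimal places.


ADMM iteration with rho = 3.0, z^k = -2.5837, u^k = 1.7977
Step 1: x-update.
Minimize 1*x^2 - 2*x + (3.0/2)*(x + 2.5837 + 1.7977)^2
FOC: (2*1 + 3.0)*x = 2 + 3.0*(-2.5837 - 1.7977)
x^{k+1} = -2.2288
Step 2: z-update.
Minimize 4*z^2 - 12*z + (3.0/2)*(-2.2288 - z + 1.7977)^2
FOC: (2*4 + 3.0)*z = 12 + 3.0*(-2.2288 + 1.7977)
z^{k+1} = 0.9733
Step 3: u-update.
u^{k+1} = 1.7977 - 2.2288 - 0.9733 = -1.4045
Step 4: Primal residual = |-2.2288 - 0.9733| = 3.2022


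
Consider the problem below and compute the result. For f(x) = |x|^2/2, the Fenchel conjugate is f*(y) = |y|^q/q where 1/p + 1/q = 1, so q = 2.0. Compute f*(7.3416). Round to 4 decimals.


The conjugate exponent q satisfies 1/p + 1/q = 1.
p = 2, so q = 2/(2 - 1) = 2.0
|y|^q = 7.3416^2.0 = 53.8991
f*(7.3416) = 53.8991 / 2.0 = 26.9495


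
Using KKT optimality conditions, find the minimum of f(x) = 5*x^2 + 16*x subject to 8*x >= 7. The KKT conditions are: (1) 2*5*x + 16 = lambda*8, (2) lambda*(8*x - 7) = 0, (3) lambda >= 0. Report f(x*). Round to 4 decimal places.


Step 1: Try lambda = 0 (constraint inactive).
x_unc = -16/(2*5) = -1.6
Check: 8*-1.6 = -12.8 < 7 -- violated!
Step 2: Constraint must be active: 8*x = 7
x* = 7/8 = 0.875
lambda = (2*5*0.875 + 16)/8 = 3.0938
Step 3: Compute optimal value.
f(x*) = 5*0.875^2 + 16*0.875 = 17.8281


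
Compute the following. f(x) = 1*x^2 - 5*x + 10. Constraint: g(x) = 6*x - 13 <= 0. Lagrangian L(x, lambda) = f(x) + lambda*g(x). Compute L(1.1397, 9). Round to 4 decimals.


Step 1: Evaluate f(x).
f(1.1397) = 1*1.1397^2 - 5*1.1397 + 10 = 5.6004
Step 2: Evaluate g(x).
g(1.1397) = 6*1.1397 - 13 = -6.1618
Step 3: Compute Lagrangian.
L = 5.6004 + 9*-6.1618 = -49.8558


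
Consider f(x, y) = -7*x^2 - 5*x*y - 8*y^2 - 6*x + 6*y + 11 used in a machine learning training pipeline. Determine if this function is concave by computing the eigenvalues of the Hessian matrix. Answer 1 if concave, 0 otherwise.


The Hessian of f(x,y) = -7*x^2 - 5*x*y - 8*y^2 - 6*x + 6*y + 11 is:
H = [[-14, -5], [-5, -16]]
Trace = -14 - 16 = -30
Determinant = -14*-16 - (-5)^2 = 199
Discriminant = (-30)^2 - 4*199 = 104.0
Eigenvalues: lambda_1 = -20.099, lambda_2 = -9.901
The function is concave.

1


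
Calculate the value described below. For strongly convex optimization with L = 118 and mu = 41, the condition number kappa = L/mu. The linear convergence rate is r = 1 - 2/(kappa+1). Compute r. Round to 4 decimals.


Step 1: Compute the condition number.
kappa = L/mu = 118/41 = 2.878
Step 2: Compute the convergence rate.
r = 1 - 2/(kappa + 1) = 1 - 2*mu/(L + mu) = (L - mu)/(L + mu) = 77/159 = 0.4843


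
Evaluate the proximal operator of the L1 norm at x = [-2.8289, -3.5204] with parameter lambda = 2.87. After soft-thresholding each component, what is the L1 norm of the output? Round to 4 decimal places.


Soft-thresholding with lambda = 2.87:
prox(-2.8289) = sign(-2.8289)*max(|-2.8289| - 2.87, 0) = 0.0
prox(-3.5204) = sign(-3.5204)*max(|-3.5204| - 2.87, 0) = -0.6504
prox(x) = [0.0, -0.6504]
||prox(x)||_1 = 0.0 + 0.6504 = 0.6504


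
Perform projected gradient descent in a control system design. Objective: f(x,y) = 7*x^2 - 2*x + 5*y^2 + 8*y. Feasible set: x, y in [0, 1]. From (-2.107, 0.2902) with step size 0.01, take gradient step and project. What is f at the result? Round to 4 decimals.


Step 1: Compute gradient at (-2.107, 0.2902).
grad_x = 2*7*-2.107 - 2 = -31.498
grad_y = 2*5*0.2902 + 8 = 10.902
Step 2: Gradient step.
x_raw = -2.107 - 0.01*-31.498 = -1.792
y_raw = 0.2902 - 0.01*10.902 = 0.1812
Step 3: Project onto [0, 1].
x_proj = clip(-1.792) = 0.0
y_proj = clip(0.1812) = 0.1812
Step 4: Evaluate f.
f(0.0, 0.1812) = 1.6136


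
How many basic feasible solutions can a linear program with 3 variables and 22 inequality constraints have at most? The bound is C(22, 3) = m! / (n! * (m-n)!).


Each vertex corresponds to some choice of n active constraints out of m, so the number of vertices is at most C(m, n) = m! / (n!(m-n)!).
m = 22, n = 3
Numerator: 22 * 21 * 20
Denominator: 3! = 6
C(22, 3) = 1540


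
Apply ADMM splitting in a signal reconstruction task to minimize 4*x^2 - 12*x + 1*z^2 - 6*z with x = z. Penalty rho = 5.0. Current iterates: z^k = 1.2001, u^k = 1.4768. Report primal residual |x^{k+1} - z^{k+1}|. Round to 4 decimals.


ADMM iteration with rho = 5.0, z^k = 1.2001, u^k = 1.4768
Step 1: x-update.
Minimize 4*x^2 - 12*x + (5.0/2)*(x - 1.2001 + 1.4768)^2
FOC: (2*4 + 5.0)*x = 12 + 5.0*(1.2001 - 1.4768)
x^{k+1} = 0.8167
Step 2: z-update.
Minimize 1*z^2 - 6*z + (5.0/2)*(0.8167 - z + 1.4768)^2
FOC: (2*1 + 5.0)*z = 6 + 5.0*(0.8167 + 1.4768)
z^{k+1} = 2.4953
Step 3: u-update.
u^{k+1} = 1.4768 + 0.8167 - 2.4953 = -0.2019
Step 4: Primal residual = |0.8167 - 2.4953| = 1.6787


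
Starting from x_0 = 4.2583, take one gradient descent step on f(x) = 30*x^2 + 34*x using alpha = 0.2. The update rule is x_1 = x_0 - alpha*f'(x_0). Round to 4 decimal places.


We compute the gradient at x_0 and apply the update.
f'(x) = 60*x + 34
f'(4.2583) = 60*4.2583 + 34 = 289.498
x_1 = 4.2583 - 0.2*289.498 = -53.6413


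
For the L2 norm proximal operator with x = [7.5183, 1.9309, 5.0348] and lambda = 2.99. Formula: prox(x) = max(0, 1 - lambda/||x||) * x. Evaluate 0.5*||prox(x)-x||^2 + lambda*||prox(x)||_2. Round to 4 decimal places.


Step 1: Compute ||x||.
||x|| = 9.2522
Step 2: Compute scaling factor.
scale = max(0, 1 - 2.99/9.2522) = 0.6768
Step 3: prox(x) = [5.0886, 1.3069, 3.4077]
||prox(x)|| = 6.2622
Step 4: Proximal objective.
0.5*||prox-x||^2 = 4.4701
lambda*||prox|| = 18.724
Total = 23.1939


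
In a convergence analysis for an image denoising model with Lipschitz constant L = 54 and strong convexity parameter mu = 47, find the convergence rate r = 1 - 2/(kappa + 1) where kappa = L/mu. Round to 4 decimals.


Step 1: Compute the condition number.
kappa = L/mu = 54/47 = 1.1489
Step 2: Compute the convergence rate.
r = 1 - 2/(kappa + 1) = 1 - 2*mu/(L + mu) = (L - mu)/(L + mu) = 7/101 = 0.0693


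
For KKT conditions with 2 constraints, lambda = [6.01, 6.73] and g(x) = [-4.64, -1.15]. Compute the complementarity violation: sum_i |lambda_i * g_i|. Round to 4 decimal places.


KKT complementary slackness check:
lambda_1 * g_1 = 6.01 * -4.64 = -27.8864
lambda_2 * g_2 = 6.73 * -1.15 = -7.7395
Total violation = 27.8864 + 7.7395 = 35.6259


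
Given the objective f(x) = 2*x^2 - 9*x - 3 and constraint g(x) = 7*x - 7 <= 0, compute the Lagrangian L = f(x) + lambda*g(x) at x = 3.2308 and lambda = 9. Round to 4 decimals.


Step 1: Evaluate f(x).
f(3.2308) = 2*3.2308^2 - 9*3.2308 - 3 = -11.2011
Step 2: Evaluate g(x).
g(3.2308) = 7*3.2308 - 7 = 15.6156
Step 3: Compute Lagrangian.
L = -11.2011 + 9*15.6156 = 129.3393


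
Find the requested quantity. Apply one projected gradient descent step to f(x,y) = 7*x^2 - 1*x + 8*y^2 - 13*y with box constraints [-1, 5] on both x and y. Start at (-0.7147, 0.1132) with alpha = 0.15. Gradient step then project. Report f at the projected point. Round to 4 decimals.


Step 1: Compute gradient at (-0.7147, 0.1132).
grad_x = 2*7*-0.7147 - 1 = -11.0058
grad_y = 2*8*0.1132 - 13 = -11.1888
Step 2: Gradient step.
x_raw = -0.7147 - 0.15*-11.0058 = 0.9362
y_raw = 0.1132 - 0.15*-11.1888 = 1.7915
Step 3: Project onto [-1, 5].
x_proj = clip(0.9362) = 0.9362
y_proj = clip(1.7915) = 1.7915
Step 4: Evaluate f.
f(0.9362, 1.7915) = 7.5853


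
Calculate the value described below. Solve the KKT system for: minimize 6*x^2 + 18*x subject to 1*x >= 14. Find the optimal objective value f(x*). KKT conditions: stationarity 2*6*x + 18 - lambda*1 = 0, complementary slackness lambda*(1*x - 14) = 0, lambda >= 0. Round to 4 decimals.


Step 1: Try lambda = 0 (constraint inactive).
x_unc = -18/(2*6) = -1.5
Check: 1*-1.5 = -1.5 < 14 -- violated!
Step 2: Constraint must be active: 1*x = 14
x* = 14/1 = 14.0
lambda = (2*6*14.0 + 18)/1 = 186.0
Step 3: Compute optimal value.
f(x*) = 6*14.0^2 + 18*14.0 = 1428.0


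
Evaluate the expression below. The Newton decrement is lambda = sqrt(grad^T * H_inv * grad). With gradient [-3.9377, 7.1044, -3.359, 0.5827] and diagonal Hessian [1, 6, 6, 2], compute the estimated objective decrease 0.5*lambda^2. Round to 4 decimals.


Step 1: H is diagonal, so H^(-1) * g = [-3.9377, 1.1841, -0.5598, 0.2914].
Step 2: g^T H^(-1) g = sum_i g_i^2 / H_ii
  = (-3.9377)^2/1 + (7.1044)^2/6 + (-3.359)^2/6 + (0.5827)^2/2
  = 15.5055 + 8.4121 + 1.8805 + 0.1698 = 25.9678
Step 3: Objective decrease = 0.5 * g^T H^(-1) g = 12.9839


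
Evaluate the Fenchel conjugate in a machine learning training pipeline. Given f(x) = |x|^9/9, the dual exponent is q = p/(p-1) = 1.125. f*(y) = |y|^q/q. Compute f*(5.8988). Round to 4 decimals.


The conjugate exponent q satisfies 1/p + 1/q = 1.
p = 9, so q = 9/(9 - 1) = 1.125
|y|^q = 5.8988^1.125 = 7.3639
f*(5.8988) = 7.3639 / 1.125 = 6.5457


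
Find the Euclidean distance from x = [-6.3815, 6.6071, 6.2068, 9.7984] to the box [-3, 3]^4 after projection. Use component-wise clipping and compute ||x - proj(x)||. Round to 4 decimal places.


Project each component onto [-3, 3].
clip(-6.3815) = -3.0, clip(6.6071) = 3.0, clip(6.2068) = 3.0, clip(9.7984) = 3.0
Projection = [-3.0, 3.0, 3.0, 3.0]
Squared diffs: [11.4345, 13.0112, 10.2836, 46.2182]
Distance = sqrt(80.9475) = 8.9971


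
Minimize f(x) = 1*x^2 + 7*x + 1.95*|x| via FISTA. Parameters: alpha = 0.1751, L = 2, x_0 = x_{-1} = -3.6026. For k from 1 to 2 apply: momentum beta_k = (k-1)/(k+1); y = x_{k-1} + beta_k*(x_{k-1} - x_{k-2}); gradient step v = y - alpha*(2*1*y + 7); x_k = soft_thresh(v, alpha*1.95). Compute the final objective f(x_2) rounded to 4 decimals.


FISTA on f(x) = 1*x^2 + 7*x + 1.95*|x|
L = 2, alpha = 0.1751
Iteration 1: beta = 0.0, y = -3.6026 + 0.0*(-3.6026 + 3.6026) = -3.6026
  grad(y) = -0.2052, v = y - alpha*grad = -3.5667
  prox(v) = soft_thresh(-3.5667, 0.3414) = -3.2252
Iteration 2: beta = 0.3333, y = -3.2252 + 0.3333*(-3.2252 + 3.6026) = -3.0994
  grad(y) = 0.8011, v = y - alpha*grad = -3.2397
  prox(v) = soft_thresh(-3.2397, 0.3414) = -2.8983
f(x_2) = 1*(-2.8983)^2 + 7*(-2.8983) + 1.95*|-2.8983| = -6.2363


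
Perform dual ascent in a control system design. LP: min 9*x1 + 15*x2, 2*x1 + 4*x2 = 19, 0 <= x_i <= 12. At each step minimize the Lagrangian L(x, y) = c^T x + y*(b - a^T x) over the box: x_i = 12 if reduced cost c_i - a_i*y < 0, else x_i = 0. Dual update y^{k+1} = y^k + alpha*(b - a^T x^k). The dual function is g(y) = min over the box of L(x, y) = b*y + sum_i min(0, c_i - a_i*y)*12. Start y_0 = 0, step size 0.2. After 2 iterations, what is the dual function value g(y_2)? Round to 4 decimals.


Dual ascent for LP: min 9*x1 + 15*x2, 2*x1 + 4*x2 = 19, 0 <= x_i <= 12
Step 1: y^k = 0.0, reduced costs: (9.0, 15.0)
  x^k = (0.0, 0.0), subgradient = b - a^T x = 19.0
  y^{k+1} = 0.0 + 0.2*19.0 = 3.8
Step 2: y^k = 3.8, reduced costs: (1.4, -0.2)
  x^k = (0.0, 12.0), subgradient = b - a^T x = -29.0
  y^{k+1} = 3.8 + 0.2*-29.0 = -2.0
Dual objective at y_2 = -2.0: reduced costs (13.0, 23.0), box minimizer x = (0.0, 0.0)
g(y_2) = b*y + (c1 - a1*y)*x1 + (c2 - a2*y)*x2 = 19*(-2.0) + 13.0*0.0 + 23.0*0.0 = -38.0 + 0.0 + 0.0 = -38.0


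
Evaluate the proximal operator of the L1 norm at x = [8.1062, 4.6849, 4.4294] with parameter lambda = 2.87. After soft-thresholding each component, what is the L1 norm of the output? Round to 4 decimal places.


Soft-thresholding with lambda = 2.87:
prox(8.1062) = sign(8.1062)*max(|8.1062| - 2.87, 0) = 5.2362
prox(4.6849) = sign(4.6849)*max(|4.6849| - 2.87, 0) = 1.8149
prox(4.4294) = sign(4.4294)*max(|4.4294| - 2.87, 0) = 1.5594
prox(x) = [5.2362, 1.8149, 1.5594]
||prox(x)||_1 = 5.2362 + 1.8149 + 1.5594 = 8.6105


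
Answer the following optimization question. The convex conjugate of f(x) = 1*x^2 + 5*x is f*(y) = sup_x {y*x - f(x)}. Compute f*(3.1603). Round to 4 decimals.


f*(y) = sup_x {y*x - a*x^2 - b*x} = sup_x {(y-b)*x - a*x^2}
FOC: (y - b) - 2a*x = 0 => x* = (y - b)/(2a)
x* = (3.1603 - 5)/(2*1) = -0.9199
f*(3.1603) = (y-b)^2/(4a) = (3.1603 - 5)^2/(4*1)
= 3.3845/4 = 0.8461


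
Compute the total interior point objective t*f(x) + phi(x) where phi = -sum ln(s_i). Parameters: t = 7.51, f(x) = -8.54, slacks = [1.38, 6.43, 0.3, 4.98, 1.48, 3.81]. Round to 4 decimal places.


Step 1: Compute log-barrier.
ln values: [0.3221, 1.861, -1.204, 1.6054, 0.392, 1.3376]
phi = -(0.3221 + 1.861 - 1.204 + 1.6054 + 0.392 + 1.3376) = -4.3142
Step 2: Compute augmented objective.
t*f(x) = 7.51*-8.54 = -64.1354
Total = -64.1354 - 4.3142 = -68.4496


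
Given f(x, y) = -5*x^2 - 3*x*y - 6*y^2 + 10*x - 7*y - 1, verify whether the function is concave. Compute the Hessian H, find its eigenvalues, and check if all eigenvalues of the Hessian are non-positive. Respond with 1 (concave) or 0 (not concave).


The Hessian of f(x,y) = -5*x^2 - 3*x*y - 6*y^2 + 10*x - 7*y - 1 is:
H = [[-10, -3], [-3, -12]]
Trace = -10 - 12 = -22
Determinant = -10*-12 - (-3)^2 = 111
Discriminant = (-22)^2 - 4*111 = 40.0
Eigenvalues: lambda_1 = -14.1623, lambda_2 = -7.8377
The function is concave.

1


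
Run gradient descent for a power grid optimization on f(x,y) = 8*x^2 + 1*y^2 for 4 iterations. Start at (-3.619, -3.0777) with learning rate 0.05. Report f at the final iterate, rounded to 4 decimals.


Gradient descent on f(x,y) = 8*x^2 + 1*y^2.
Starting point: (-3.619, -3.0777), alpha = 0.05
Step 1: grad_x = 2*8*-3.619 = -57.904, grad_y = 2*1*-3.0777 = -6.1554
  x_1 = -3.619 - 0.05*-57.904 = -0.7238
  y_1 = -3.0777 - 0.05*-6.1554 = -2.7699
Step 2: grad_x = 2*8*-0.7238 = -11.5808, grad_y = 2*1*-2.7699 = -5.5399
  x_2 = -0.7238 - 0.05*-11.5808 = -0.1448
  y_2 = -2.7699 - 0.05*-5.5399 = -2.4929
Step 3: grad_x = 2*8*-0.1448 = -2.3162, grad_y = 2*1*-2.4929 = -4.9859
  x_3 = -0.1448 - 0.05*-2.3162 = -0.029
  y_3 = -2.4929 - 0.05*-4.9859 = -2.2436
Step 4: grad_x = 2*8*-0.029 = -0.4632, grad_y = 2*1*-2.2436 = -4.4873
  x_4 = -0.029 - 0.05*-0.4632 = -0.0058
  y_4 = -2.2436 - 0.05*-4.4873 = -2.0193
f(-0.0058, -2.0193) = 8*(-0.0058)^2 + 1*(-2.0193)^2 = 4.0778


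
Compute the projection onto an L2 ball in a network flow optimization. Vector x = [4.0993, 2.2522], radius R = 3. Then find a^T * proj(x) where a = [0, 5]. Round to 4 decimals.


Step 1: Compute ||x|| (intermediates to 6 decimals).
||x|| = sqrt(4.0993^2 + 2.2522^2) = 4.67725
Step 2: Project.
Since ||x|| > R, scale = R/||x|| = 3/4.67725 = 0.641403, proj(x) = scale * x
proj(x) = [2.629303, 1.444568]
Step 3: Dot product.
a^T * proj(x) = 0*2.629303 + 5*1.444568 = 7.2228


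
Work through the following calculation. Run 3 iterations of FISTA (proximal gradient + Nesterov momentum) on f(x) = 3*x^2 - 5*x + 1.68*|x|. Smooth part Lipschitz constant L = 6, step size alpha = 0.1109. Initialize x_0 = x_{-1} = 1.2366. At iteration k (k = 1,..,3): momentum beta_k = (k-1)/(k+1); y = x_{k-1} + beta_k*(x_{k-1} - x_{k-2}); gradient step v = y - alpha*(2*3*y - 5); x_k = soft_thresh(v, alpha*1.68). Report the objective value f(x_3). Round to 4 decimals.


FISTA on f(x) = 3*x^2 - 5*x + 1.68*|x|
L = 6, alpha = 0.1109
Iteration 1: beta = 0.0, y = 1.2366 + 0.0*(1.2366 - 1.2366) = 1.2366
  grad(y) = 2.4196, v = y - alpha*grad = 0.9683
  prox(v) = soft_thresh(0.9683, 0.1863) = 0.782
Iteration 2: beta = 0.3333, y = 0.782 + 0.3333*(0.782 - 1.2366) = 0.6304
  grad(y) = -1.2176, v = y - alpha*grad = 0.7654
  prox(v) = soft_thresh(0.7654, 0.1863) = 0.5791
Iteration 3: beta = 0.5, y = 0.5791 + 0.5*(0.5791 - 0.782) = 0.4777
  grad(y) = -2.1338, v = y - alpha*grad = 0.7143
  prox(v) = soft_thresh(0.7143, 0.1863) = 0.528
f(x_3) = 3*0.528^2 - 5*0.528 + 1.68*|0.528| = -0.9166


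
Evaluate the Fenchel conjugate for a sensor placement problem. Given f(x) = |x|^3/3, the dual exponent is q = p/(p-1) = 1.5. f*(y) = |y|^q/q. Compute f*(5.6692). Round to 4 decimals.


The conjugate exponent q satisfies 1/p + 1/q = 1.
p = 3, so q = 3/(3 - 1) = 1.5
|y|^q = 5.6692^1.5 = 13.4984
f*(5.6692) = 13.4984 / 1.5 = 8.9989


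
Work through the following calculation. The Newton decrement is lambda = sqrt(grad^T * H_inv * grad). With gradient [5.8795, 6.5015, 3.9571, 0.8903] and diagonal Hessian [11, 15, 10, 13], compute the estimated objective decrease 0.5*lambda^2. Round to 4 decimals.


Step 1: H is diagonal, so H^(-1) * g = [0.5345, 0.4334, 0.3957, 0.0685].
Step 2: g^T H^(-1) g = sum_i g_i^2 / H_ii
  = (5.8795)^2/11 + (6.5015)^2/15 + (3.9571)^2/10 + (0.8903)^2/13
  = 3.1426 + 2.818 + 1.5659 + 0.061 = 7.5874
Step 3: Objective decrease = 0.5 * g^T H^(-1) g = 3.7937


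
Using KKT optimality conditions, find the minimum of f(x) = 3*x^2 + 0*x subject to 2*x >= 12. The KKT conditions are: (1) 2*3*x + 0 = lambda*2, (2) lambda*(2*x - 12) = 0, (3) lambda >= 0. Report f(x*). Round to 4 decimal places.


Step 1: Try lambda = 0 (constraint inactive).
x_unc = 0/(2*3) = 0.0
Check: 2*0.0 = 0.0 < 12 -- violated!
Step 2: Constraint must be active: 2*x = 12
x* = 12/2 = 6.0
lambda = (2*3*6.0 + 0)/2 = 18.0
Step 3: Compute optimal value.
f(x*) = 3*6.0^2 + 0*6.0 = 108.0


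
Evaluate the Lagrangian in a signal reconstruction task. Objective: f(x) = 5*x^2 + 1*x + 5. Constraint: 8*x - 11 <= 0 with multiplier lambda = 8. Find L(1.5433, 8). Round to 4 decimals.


Step 1: Evaluate f(x).
f(1.5433) = 5*1.5433^2 + 1*1.5433 + 5 = 18.4522
Step 2: Evaluate g(x).
g(1.5433) = 8*1.5433 - 11 = 1.3464
Step 3: Compute Lagrangian.
L = 18.4522 + 8*1.3464 = 29.2234


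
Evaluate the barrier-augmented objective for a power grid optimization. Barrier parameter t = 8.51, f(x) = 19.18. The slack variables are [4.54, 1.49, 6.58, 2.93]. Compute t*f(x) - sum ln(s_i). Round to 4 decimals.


Step 1: Compute log-barrier.
ln values: [1.5129, 0.3988, 1.884, 1.075]
phi = -(1.5129 + 0.3988 + 1.884 + 1.075) = -4.8707
Step 2: Compute augmented objective.
t*f(x) = 8.51*19.18 = 163.2218
Total = 163.2218 - 4.8707 = 158.3511


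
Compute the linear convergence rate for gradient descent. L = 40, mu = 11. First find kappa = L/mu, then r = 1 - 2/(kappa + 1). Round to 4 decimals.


Step 1: Compute the condition number.
kappa = L/mu = 40/11 = 3.6364
Step 2: Compute the convergence rate.
r = 1 - 2/(kappa + 1) = 1 - 2*mu/(L + mu) = (L - mu)/(L + mu) = 29/51 = 0.5686


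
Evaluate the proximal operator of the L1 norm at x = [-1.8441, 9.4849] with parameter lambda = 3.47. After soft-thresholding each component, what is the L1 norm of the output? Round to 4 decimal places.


Soft-thresholding with lambda = 3.47:
prox(-1.8441) = sign(-1.8441)*max(|-1.8441| - 3.47, 0) = 0.0
prox(9.4849) = sign(9.4849)*max(|9.4849| - 3.47, 0) = 6.0149
prox(x) = [0.0, 6.0149]
||prox(x)||_1 = 0.0 + 6.0149 = 6.0149


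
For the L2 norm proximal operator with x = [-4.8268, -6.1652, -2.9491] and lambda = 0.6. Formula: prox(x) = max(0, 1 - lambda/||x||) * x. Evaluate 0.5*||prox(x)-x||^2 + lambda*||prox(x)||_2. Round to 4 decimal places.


Step 1: Compute ||x||.
||x|| = 8.3669
Step 2: Compute scaling factor.
scale = max(0, 1 - 0.6/8.3669) = 0.9283
Step 3: prox(x) = [-4.4807, -5.7231, -2.7376]
||prox(x)|| = 7.7669
Step 4: Proximal objective.
0.5*||prox-x||^2 = 0.18
lambda*||prox|| = 4.6601
Total = 4.8401


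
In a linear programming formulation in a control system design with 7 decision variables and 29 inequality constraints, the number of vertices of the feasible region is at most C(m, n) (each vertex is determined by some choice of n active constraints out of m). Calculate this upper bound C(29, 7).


Each vertex corresponds to some choice of n active constraints out of m, so the number of vertices is at most C(m, n) = m! / (n!(m-n)!).
m = 29, n = 7
Numerator: 29 * 28 * 27 * 26 * 25 * 24 * 23
Denominator: 7! = 5040
C(29, 7) = 1560780


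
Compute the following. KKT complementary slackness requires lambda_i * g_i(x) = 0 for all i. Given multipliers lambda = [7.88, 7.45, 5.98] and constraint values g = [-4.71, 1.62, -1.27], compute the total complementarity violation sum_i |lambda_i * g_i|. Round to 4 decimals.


KKT complementary slackness check:
lambda_1 * g_1 = 7.88 * -4.71 = -37.1148
lambda_2 * g_2 = 7.45 * 1.62 = 12.069
lambda_3 * g_3 = 5.98 * -1.27 = -7.5946
Total violation = 37.1148 + 12.069 + 7.5946 = 56.7784


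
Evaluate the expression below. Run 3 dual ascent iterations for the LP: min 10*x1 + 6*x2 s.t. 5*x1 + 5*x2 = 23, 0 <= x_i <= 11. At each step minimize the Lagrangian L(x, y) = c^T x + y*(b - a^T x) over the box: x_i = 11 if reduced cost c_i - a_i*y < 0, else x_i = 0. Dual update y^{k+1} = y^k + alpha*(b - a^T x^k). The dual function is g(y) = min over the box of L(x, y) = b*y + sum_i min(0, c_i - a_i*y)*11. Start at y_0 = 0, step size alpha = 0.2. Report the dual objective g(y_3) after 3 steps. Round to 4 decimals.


Dual ascent for LP: min 10*x1 + 6*x2, 5*x1 + 5*x2 = 23, 0 <= x_i <= 11
Step 1: y^k = 0.0, reduced costs: (10.0, 6.0)
  x^k = (0.0, 0.0), subgradient = b - a^T x = 23.0
  y^{k+1} = 0.0 + 0.2*23.0 = 4.6
Step 2: y^k = 4.6, reduced costs: (-13.0, -17.0)
  x^k = (11.0, 11.0), subgradient = b - a^T x = -87.0
  y^{k+1} = 4.6 + 0.2*-87.0 = -12.8
Step 3: y^k = -12.8, reduced costs: (74.0, 70.0)
  x^k = (0.0, 0.0), subgradient = b - a^T x = 23.0
  y^{k+1} = -12.8 + 0.2*23.0 = -8.2
Dual objective at y_3 = -8.2: reduced costs (51.0, 47.0), box minimizer x = (0.0, 0.0)
g(y_3) = b*y + (c1 - a1*y)*x1 + (c2 - a2*y)*x2 = 23*(-8.2) + 51.0*0.0 + 47.0*0.0 = -188.6 + 0.0 + 0.0 = -188.6


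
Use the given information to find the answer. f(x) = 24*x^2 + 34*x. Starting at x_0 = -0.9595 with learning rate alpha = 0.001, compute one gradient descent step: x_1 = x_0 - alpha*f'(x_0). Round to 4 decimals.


We compute the gradient at x_0 and apply the update.
f'(x) = 48*x + 34
f'(-0.9595) = 48*-0.9595 + 34 = -12.056
x_1 = -0.9595 - 0.001*-12.056 = -0.9474


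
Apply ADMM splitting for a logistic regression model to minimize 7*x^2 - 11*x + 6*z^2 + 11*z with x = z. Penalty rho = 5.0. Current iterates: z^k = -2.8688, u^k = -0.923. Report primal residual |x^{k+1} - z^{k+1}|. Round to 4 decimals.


ADMM iteration with rho = 5.0, z^k = -2.8688, u^k = -0.923
Step 1: x-update.
Minimize 7*x^2 - 11*x + (5.0/2)*(x + 2.8688 - 0.923)^2
FOC: (2*7 + 5.0)*x = 11 + 5.0*(-2.8688 + 0.923)
x^{k+1} = 0.0669
Step 2: z-update.
Minimize 6*z^2 + 11*z + (5.0/2)*(0.0669 - z - 0.923)^2
FOC: (2*6 + 5.0)*z = -11 + 5.0*(0.0669 - 0.923)
z^{k+1} = -0.8989
Step 3: u-update.
u^{k+1} = -0.923 + 0.0669 + 0.8989 = 0.0427
Step 4: Primal residual = |0.0669 + 0.8989| = 0.9657


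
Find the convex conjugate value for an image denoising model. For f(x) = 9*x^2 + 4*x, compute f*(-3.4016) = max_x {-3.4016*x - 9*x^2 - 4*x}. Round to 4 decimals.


f*(y) = sup_x {y*x - a*x^2 - b*x} = sup_x {(y-b)*x - a*x^2}
FOC: (y - b) - 2a*x = 0 => x* = (y - b)/(2a)
x* = (-3.4016 - 4)/(2*9) = -0.4112
f*(-3.4016) = (y-b)^2/(4a) = (-3.4016 - 4)^2/(4*9)
= 54.7837/36 = 1.5218
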